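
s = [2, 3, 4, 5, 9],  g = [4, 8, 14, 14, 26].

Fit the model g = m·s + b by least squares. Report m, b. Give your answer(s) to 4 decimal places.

m = 3.0274, b = -0.7260

Setting ∂/∂m … = 0 gives: 135·m + 23·b = 392;  23·m + 5·b = 66.
(Σs·s = 135, Σs = 23, Σ1 = 5, Σs·g = 392, Σg = 66.)
Determinant 135·5 − 23² = 146.
m = (392·5 − 23·66)/146 = 221/73; b = (135·66 − 23·392)/146 = -53/73.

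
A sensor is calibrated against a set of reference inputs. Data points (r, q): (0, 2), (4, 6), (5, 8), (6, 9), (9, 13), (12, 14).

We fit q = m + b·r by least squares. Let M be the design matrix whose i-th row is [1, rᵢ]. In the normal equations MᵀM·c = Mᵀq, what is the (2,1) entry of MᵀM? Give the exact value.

36

Row 2 ↔ basis r, column 1 ↔ basis 1, so (MᵀM)_{2,1} = Σᵢ r = (0)·(1) + (4)·(1) + (5)·(1) + (6)·(1) + (9)·(1) + (12)·(1) = 36.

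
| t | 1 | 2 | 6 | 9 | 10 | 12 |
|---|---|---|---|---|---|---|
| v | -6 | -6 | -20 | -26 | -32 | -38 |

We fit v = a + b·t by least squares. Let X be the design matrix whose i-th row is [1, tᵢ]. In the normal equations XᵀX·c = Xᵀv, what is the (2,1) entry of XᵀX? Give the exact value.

40

Row 2 ↔ basis t, column 1 ↔ basis 1, so (XᵀX)_{2,1} = Σᵢ t = (1)·(1) + (2)·(1) + (6)·(1) + (9)·(1) + (10)·(1) + (12)·(1) = 40.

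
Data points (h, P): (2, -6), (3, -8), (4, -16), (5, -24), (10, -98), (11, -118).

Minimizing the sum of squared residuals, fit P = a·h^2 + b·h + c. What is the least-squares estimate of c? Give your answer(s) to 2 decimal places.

Compute the Gram sums: Σh^2·h^2 = 25619, Σh^2·h = 2555, Σh^2 = 275, Σh·h = 275, Σh = 35, Σ1 = 6.
For XᵀP: Σh^2·P = -25030, Σh·P = -2498, ΣP = -270.
Row-reducing yields a = -5633/5340, b = 30157/26700, c = -1442/445.

c = -3.24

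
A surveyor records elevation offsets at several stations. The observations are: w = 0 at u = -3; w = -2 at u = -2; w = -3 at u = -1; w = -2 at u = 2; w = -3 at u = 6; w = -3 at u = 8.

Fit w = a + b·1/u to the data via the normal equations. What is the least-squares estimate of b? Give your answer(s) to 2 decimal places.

b = -0.09

Compute the Gram sums: Σ1 = 6, Σ1/u = -25/24, Σ1/u·1/u = 953/576.
For Xᵀw: Σw = -13, Σ1/u·w = 17/8.
Eliminating b: (953/576)·(row 1) − (-25/24)·(row 2) gives (5093/576)·a = (953/576)·(-13) − (-25/24)·(17/8) = -5557/288, so a = -11114/5093.
Then b = ((17/8) − (-25/24)·(-11114/5093))/(953/576) = -456/5093.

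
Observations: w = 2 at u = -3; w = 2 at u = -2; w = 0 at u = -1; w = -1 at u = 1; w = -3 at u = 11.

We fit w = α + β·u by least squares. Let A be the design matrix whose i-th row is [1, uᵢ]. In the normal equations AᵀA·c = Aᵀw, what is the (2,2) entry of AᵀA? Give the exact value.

Row 2 ↔ basis u, column 2 ↔ basis u, so (AᵀA)_{2,2} = Σᵢ (u)·(u) = (-3)·(-3) + (-2)·(-2) + (-1)·(-1) + (1)·(1) + (11)·(11) = 136.

136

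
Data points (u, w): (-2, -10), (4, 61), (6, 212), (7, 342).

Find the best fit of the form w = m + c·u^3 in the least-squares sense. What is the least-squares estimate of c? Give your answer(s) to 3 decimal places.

c = 1.002

Normal-equation sums: Σ1 = 4, Σu^3 = 615, Σu^3·u^3 = 168465.
For Mᵀw: Σw = 605, Σu^3·w = 167082.
MᵀM·[m, c]ᵀ = Mᵀw becomes [[4, 615]; [615, 168465]]·[m, c]ᵀ = [605, 167082]ᵀ.
Determinant 4·168465 − 615² = 295635.
m = (605·168465 − 615·167082)/295635 = -55607/19709; c = (4·167082 − 615·605)/295635 = 98751/98545.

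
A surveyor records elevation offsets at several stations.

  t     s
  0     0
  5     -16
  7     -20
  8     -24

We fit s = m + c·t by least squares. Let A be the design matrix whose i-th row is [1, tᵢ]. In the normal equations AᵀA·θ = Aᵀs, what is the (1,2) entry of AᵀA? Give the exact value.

Row 1 ↔ basis 1, column 2 ↔ basis t, so (AᵀA)_{1,2} = Σᵢ t = (1)·(0) + (1)·(5) + (1)·(7) + (1)·(8) = 20.

20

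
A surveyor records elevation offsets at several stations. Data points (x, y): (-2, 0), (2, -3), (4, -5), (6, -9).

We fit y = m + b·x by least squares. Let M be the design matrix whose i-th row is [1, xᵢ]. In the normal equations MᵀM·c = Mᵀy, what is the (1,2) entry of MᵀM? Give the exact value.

10

Row 1 ↔ basis 1, column 2 ↔ basis x, so (MᵀM)_{1,2} = Σᵢ x = (1)·(-2) + (1)·(2) + (1)·(4) + (1)·(6) = 10.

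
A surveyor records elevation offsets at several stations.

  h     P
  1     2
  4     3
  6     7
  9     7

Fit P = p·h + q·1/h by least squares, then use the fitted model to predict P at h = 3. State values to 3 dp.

Setting ∂/∂p … = 0 gives: 134·p + 4·q = 119;  4·p + (1429/1296)·q = 169/36.
Eliminating q: (1429/1296)·(row 1) − 4·(row 2) gives (85375/648)·p = (1429/1296)·119 − 4·(169/36) = 145715/1296, so p = 29143/34150.
Then q = ((169/36) − 4·(29143/34150))/(1429/1296) = 19836/17075.
At h = 3: P̂ = (29143/34150)·(3) + (19836/17075)·(1/3) = 100653/34150.

P̂ = 2.947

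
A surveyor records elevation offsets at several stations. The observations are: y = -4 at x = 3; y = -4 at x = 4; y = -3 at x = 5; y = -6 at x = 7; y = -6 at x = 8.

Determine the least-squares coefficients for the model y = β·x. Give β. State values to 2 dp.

β = -0.82

Normal-equation sums: Σx·x = 163.
Moment sums: Σx·y = -133.
MᵀM·[β]ᵀ = Mᵀy becomes [[163]]·[β]ᵀ = [-133]ᵀ.
β = (-133)/163 = -0.815951.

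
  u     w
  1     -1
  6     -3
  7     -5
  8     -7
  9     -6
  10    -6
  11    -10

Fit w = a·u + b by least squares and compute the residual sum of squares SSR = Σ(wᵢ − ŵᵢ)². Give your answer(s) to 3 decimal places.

SSR = 9.017

With design matrix A, AᵀA = [[452, 52]; [52, 7]] and Aᵀw = [-334, -38]ᵀ.
det = 452·7 − 52² = 460.
a = ((-334)·7 − 52·(-38))/460 = -181/230; b = (452·(-38) − 52·(-334))/460 = 48/115.
Residuals: -29/46, 30/23, 21/230, -129/115, 153/230, 167/115, -81/46; SSR = 1037/115.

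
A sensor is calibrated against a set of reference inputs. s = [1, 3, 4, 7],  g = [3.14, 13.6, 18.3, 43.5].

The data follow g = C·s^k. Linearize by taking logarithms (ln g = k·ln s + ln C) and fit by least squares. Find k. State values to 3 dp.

Linearized form: ln g = k·ln s + ln C. From the 4 transformed points,
XᵀX = [[6.9153, 4.4308]; [4.4308, 4]], rhs = [14.2387, 10.4340]ᵀ  (here Σln s = 4.4308, Σ(ln s)² = 6.9153, Σln g = 10.4340, Σln s·ln g = 14.2387).
Slope k = (n·Σln s·ln g − Σln s·Σln g)/(n·Σ(ln s)² − (Σln s)²) = (4·14.2387 − 4.4308·10.4340)/8.0292 = 1.33563; ln C = (Σln g − k·Σln s)/n = 1.12901.

k = 1.336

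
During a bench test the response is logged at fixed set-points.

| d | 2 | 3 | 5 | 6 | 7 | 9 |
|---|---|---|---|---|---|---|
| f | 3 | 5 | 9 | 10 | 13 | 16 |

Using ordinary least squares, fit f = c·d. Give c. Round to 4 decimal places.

Forming MᵀM = [[204]] and Mᵀf = [361]ᵀ gives MᵀM·[c]ᵀ = Mᵀf.
c = 361/204 = 1.76961.

c = 1.7696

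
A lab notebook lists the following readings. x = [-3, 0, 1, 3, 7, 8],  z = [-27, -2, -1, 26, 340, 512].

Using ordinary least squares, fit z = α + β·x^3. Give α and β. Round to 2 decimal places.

The normal equations are: 6·α + 856·β = 848;  856·α + 381252·β = 380194.
Determinant 6·381252 − 856² = 1554776.
α = (848·381252 − 856·380194)/1554776 = -268046/194347; β = (6·380194 − 856·848)/1554776 = 388819/388694.

α = -1.38, β = 1.00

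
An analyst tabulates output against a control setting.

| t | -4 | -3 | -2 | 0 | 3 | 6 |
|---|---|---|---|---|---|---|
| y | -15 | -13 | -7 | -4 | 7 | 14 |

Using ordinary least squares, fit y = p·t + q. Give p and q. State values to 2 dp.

p = 2.95, q = -3.00

Sums needed: Σt·t = 74, Σt = 0, Σ1 = 6.
For Mᵀy: Σt·y = 218, Σy = -18.
Normal equations: [[74, 0]; [0, 6]]·[p, q]ᵀ = [218, -18]ᵀ.
Determinant 74·6 − 0² = 444.
p = (218·6 − 0·(-18))/444 = 109/37; q = (74·(-18) − 0·218)/444 = -3.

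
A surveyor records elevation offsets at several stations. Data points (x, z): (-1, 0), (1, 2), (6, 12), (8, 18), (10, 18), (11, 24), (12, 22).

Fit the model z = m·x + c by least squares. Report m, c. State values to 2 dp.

m = 1.86, c = 1.24

AᵀA·[m, c]ᵀ = Aᵀz reads: 467·m + 47·c = 926;  47·m + 7·c = 96.
(Σx·x = 467, Σx = 47, Σ1 = 7, Σx·z = 926, Σz = 96.)
Eliminating c: 7·(row 1) − 47·(row 2) gives 1060·m = 7·926 − 47·96 = 1970, so m = 197/106.
Then c = (96 − 47·(197/106))/7 = 131/106.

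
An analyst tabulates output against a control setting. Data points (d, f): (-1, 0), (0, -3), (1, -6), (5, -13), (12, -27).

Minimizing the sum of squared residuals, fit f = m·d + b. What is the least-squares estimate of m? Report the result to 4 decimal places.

With design matrix M, MᵀM = [[171, 17]; [17, 5]] and Mᵀf = [-395, -49]ᵀ.
Eliminating b: 5·(row 1) − 17·(row 2) gives 566·m = 5·(-395) − 17·(-49) = -1142, so m = -571/283.
Then b = ((-49) − 17·(-571/283))/5 = -832/283.

m = -2.0177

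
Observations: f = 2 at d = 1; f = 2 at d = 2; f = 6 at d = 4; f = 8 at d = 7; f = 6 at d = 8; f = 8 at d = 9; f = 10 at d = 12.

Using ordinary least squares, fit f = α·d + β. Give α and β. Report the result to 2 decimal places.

α = 0.72, β = 1.60

Setting ∂/∂α … = 0 gives: 359·α + 43·β = 326;  43·α + 7·β = 42.
Determinant 359·7 − 43² = 664.
α = (326·7 − 43·42)/664 = 119/166; β = (359·42 − 43·326)/664 = 265/166.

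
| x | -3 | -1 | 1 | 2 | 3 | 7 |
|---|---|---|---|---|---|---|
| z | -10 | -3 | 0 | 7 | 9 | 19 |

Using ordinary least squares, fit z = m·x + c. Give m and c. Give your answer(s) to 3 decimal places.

m = 2.924, c = -0.720

Sums needed: Σx·x = 73, Σx = 9, Σ1 = 6.
For Mᵀz: Σx·z = 207, Σz = 22.
So MᵀM·[m, c]ᵀ = Mᵀz: [[73, 9]; [9, 6]]·[m, c]ᵀ = [207, 22]ᵀ.
Eliminating c: 6·(row 1) − 9·(row 2) gives 357·m = 6·207 − 9·22 = 1044, so m = 348/119.
Then c = (22 − 9·(348/119))/6 = -257/357.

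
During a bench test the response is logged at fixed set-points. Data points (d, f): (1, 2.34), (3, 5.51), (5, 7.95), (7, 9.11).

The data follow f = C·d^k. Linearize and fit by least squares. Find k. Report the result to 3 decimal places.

Let Y = ln f. Fitting Y = k·ln d + ln C by least squares:
Σln d = 4.6540, Σ(ln d)² = 7.5838, Σln f = 6.8393, Σln d·ln f = 9.5107.
Equations: 7.5838·k + 4.6540·ln C = 9.5107;  4.6540·k + 4·ln C = 6.8393.
Slope k = (n·Σln d·ln f − Σln d·Σln f)/(n·Σ(ln d)² − (Σln d)²) = (4·9.5107 − 4.6540·6.8393)/8.6759 = 0.71616; ln C = (Σln f − k·Σln d)/n = 0.87657.

k = 0.716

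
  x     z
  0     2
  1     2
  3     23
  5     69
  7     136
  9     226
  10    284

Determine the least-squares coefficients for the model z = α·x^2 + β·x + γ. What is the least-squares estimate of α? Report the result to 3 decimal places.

The normal equations are: 19669·α + 2225·β + 265·γ = 55304;  2225·α + 265·β + 35·γ = 6242;  265·α + 35·β + 7·γ = 742.
Solving the 3×3 system (Gaussian elimination) gives α = 6629/2229, β = -5968/3715, γ = 3223/2229.

α = 2.974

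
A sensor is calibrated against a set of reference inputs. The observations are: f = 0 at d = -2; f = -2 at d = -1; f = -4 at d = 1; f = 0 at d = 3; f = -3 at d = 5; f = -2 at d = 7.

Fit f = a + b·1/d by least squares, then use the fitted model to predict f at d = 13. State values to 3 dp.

From the data, Σ1 = 6, Σ1/d = 37/210, Σ1/d·1/d = 106789/44100.
Right-hand side: Σf = -11, Σ1/d·f = -101/35.
XᵀX·[a, b]ᵀ = Xᵀf becomes [[6, 37/210]; [37/210, 106789/44100]]·[a, b]ᵀ = [-11, -101/35]ᵀ.
Δ = 6·(106789/44100) − (37/210)² = 127873/8820.
a = ((-11)·(106789/44100) − (37/210)·(-101/35))/(127873/8820) = -1152257/639365; b = (6·(-101/35) − (37/210)·(-11))/(127873/8820) = -135618/127873.
At d = 13: f̂ = (-1152257/639365)·(1) + (-135618/127873)·(1/13) = -15657431/8311745.

f̂ = -1.884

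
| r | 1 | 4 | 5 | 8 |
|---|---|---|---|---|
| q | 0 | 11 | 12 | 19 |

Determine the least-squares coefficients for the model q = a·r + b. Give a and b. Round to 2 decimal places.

a = 2.68, b = -1.56

From the data, Σr·r = 106, Σr = 18, Σ1 = 4.
For Mᵀq: Σr·q = 256, Σq = 42.
det = 106·4 − 18² = 100.
a = (256·4 − 18·42)/100 = 67/25; b = (106·42 − 18·256)/100 = -39/25.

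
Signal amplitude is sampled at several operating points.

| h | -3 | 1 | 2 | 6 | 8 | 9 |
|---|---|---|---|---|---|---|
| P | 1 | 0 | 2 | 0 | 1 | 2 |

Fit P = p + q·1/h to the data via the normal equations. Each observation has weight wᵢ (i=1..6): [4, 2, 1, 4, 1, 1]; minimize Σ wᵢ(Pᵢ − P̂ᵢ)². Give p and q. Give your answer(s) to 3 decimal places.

From the data, Σwᵢ·1 = 13, Σwᵢ·1/h = 149/72, Σwᵢ·1/h·1/h = 14689/5184.
Moment sums: Σwᵢ·P = 9, Σwᵢ·1/h·P = 1/72.
det = 13·(14689/5184) − (149/72)² = 14063/432.
p = (9·(14689/5184) − (149/72)·(1/72))/(14063/432) = 33013/42189; q = (13·(1/72) − (149/72)·9)/(14063/432) = -7968/14063.

p = 0.783, q = -0.567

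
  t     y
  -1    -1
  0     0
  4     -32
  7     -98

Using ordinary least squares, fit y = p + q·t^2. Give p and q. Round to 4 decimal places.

p = 0.4130, q = -2.0099

The normal equations are: 4·p + 66·q = -131;  66·p + 2658·q = -5315.
(Σ1 = 4, Σt^2 = 66, Σt^2·t^2 = 2658, Σy = -131, Σt^2·y = -5315.)
Eliminating q: 2658·(row 1) − 66·(row 2) gives 6276·p = 2658·(-131) − 66·(-5315) = 2592, so p = 216/523.
Then q = ((-5315) − 66·(216/523))/2658 = -6307/3138.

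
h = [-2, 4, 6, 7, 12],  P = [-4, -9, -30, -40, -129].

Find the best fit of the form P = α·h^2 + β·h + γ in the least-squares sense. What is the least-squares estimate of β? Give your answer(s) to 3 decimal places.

Sums needed: Σh^2·h^2 = 24705, Σh^2·h = 2343, Σh^2 = 249, Σh·h = 249, Σh = 27, Σ1 = 5.
For MᵀP: Σh^2·P = -21776, Σh·P = -2036, ΣP = -212.
MᵀM·[α, β, γ]ᵀ = MᵀP becomes [[24705, 2343, 249]; [2343, 249, 27]; [249, 27, 5]]·[α, β, γ]ᵀ = [-21776, -2036, -212]ᵀ.
Row-reducing yields α = -27913/28443, β = 24418/28443, γ = 17409/9481.

β = 0.858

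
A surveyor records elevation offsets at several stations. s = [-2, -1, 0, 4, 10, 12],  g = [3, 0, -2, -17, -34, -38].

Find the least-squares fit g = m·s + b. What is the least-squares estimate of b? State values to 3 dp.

Sums needed: Σs·s = 265, Σs = 23, Σ1 = 6.
Right-hand side: Σs·g = -870, Σg = -88.
Normal equations: [[265, 23]; [23, 6]]·[m, b]ᵀ = [-870, -88]ᵀ.
Eliminating b: 6·(row 1) − 23·(row 2) gives 1061·m = 6·(-870) − 23·(-88) = -3196, so m = -3196/1061.
Then b = ((-88) − 23·(-3196/1061))/6 = -3310/1061.

b = -3.120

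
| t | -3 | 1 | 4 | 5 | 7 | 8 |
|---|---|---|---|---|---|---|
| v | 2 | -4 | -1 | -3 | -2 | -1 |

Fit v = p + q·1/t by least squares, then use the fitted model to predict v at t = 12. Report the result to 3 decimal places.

The normal equations are: 6·p + (1163/840)·q = -9;  (1163/840)·p + (881749/705600)·q = -4979/840.
(Σ1 = 6, Σ1/t = 1163/840, Σ1/t·1/t = 881749/705600, Σv = -9, Σ1/t·v = -4979/840.)
Δ = 6·(881749/705600) − (1163/840)² = 157517/28224.
p = ((-9)·(881749/705600) − (1163/840)·(-4979/840))/(157517/28224) = -2145164/3937925; q = (6·(-4979/840) − (1163/840)·(-9))/(157517/28224) = -3260376/787585.
At t = 12: v̂ = (-2145164/3937925)·(1) + (-3260376/787585)·(1/12) = -3503654/3937925.

v̂ = -0.890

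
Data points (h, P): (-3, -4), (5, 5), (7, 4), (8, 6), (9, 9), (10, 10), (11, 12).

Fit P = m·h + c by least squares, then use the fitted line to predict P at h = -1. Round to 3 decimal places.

P̂ = -2.325

The normal equations are: 449·m + 47·c = 426;  47·m + 7·c = 42.
(Σh·h = 449, Σh = 47, Σ1 = 7, Σh·P = 426, ΣP = 42.)
Eliminating c: 7·(row 1) − 47·(row 2) gives 934·m = 7·426 − 47·42 = 1008, so m = 504/467.
Then c = (42 − 47·(504/467))/7 = -582/467.
At h = -1: P̂ = (504/467)·(-1) + (-582/467)·(1) = -1086/467.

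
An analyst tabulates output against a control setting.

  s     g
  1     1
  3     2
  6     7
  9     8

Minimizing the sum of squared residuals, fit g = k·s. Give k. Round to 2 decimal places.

The normal system XᵀX·[k]ᵀ = Xᵀg is [[127]]·[k]ᵀ = [121]ᵀ.
Hence k = 121 / 127 ≈ 0.952756.

k = 0.95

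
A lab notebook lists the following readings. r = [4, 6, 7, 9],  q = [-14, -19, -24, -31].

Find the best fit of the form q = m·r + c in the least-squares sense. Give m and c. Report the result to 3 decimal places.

m = -3.462, c = 0.500

Normal-equation sums: Σr·r = 182, Σr = 26, Σ1 = 4.
Right-hand side: Σr·q = -617, Σq = -88.
So AᵀA·[m, c]ᵀ = Aᵀq: [[182, 26]; [26, 4]]·[m, c]ᵀ = [-617, -88]ᵀ.
Eliminating c: 4·(row 1) − 26·(row 2) gives 52·m = 4·(-617) − 26·(-88) = -180, so m = -45/13.
Then c = ((-88) − 26·(-45/13))/4 = 1/2.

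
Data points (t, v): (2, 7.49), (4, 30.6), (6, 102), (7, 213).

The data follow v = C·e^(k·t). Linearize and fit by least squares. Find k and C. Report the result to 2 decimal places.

Let Y = ln v. Fitting Y = k·t + ln C by least squares:
Sums: Σt = 19.0000, Σ(t)² = 105.0000, Σln v = 15.4208, Σt·ln v = 82.9900.
Normal system: [[105.0000, 19.0000]; [19.0000, 4]]·[k, ln C]ᵀ = [82.9900, 15.4208]ᵀ.
Solving (det = 59.0000): k = 0.66041, ln C = 0.71826, so C = exp(0.71826) = 2.05086.

k = 0.66, C = 2.05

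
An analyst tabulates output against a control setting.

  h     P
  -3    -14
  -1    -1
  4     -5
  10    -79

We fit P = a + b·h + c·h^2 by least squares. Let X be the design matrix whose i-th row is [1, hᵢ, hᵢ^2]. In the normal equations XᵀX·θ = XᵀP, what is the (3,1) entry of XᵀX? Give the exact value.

126

Row 3 ↔ basis h^2, column 1 ↔ basis 1, so (XᵀX)_{3,1} = Σᵢ h^2 = (9)·(1) + (1)·(1) + (16)·(1) + (100)·(1) = 126.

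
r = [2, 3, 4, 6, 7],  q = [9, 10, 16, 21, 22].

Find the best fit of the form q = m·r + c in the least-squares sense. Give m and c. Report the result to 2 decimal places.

m = 2.84, c = 3.12

Setting ∂/∂m … = 0 gives: 114·m + 22·c = 392;  22·m + 5·c = 78.
(Σr·r = 114, Σr = 22, Σ1 = 5, Σr·q = 392, Σq = 78.)
Eliminating c: 5·(row 1) − 22·(row 2) gives 86·m = 5·392 − 22·78 = 244, so m = 122/43.
Then c = (78 − 22·(122/43))/5 = 134/43.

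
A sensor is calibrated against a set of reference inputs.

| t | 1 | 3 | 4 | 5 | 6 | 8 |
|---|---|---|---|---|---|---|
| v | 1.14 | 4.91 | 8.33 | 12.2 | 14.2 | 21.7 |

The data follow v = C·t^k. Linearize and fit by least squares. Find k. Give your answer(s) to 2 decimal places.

Linearized form: ln v = k·ln t + ln C. From the 6 transformed points,
Over the data: Σln t = 7.9655, Σ(ln t)² = 13.2535, Σln v = 12.0742, Σln t·ln v = 19.8659.
Normal system: [[13.2535, 7.9655]; [7.9655, 6]]·[k, ln C]ᵀ = [19.8659, 12.0742]ᵀ.
Δ = 13.2535·6 − (7.9655)² = 16.0713; k = (19.8659·6 − 7.9655·12.0742)/16.0713 = 1.43226, ln C = (13.2535·12.0742 − 7.9655·19.8659)/16.0713 = 0.11090.

k = 1.43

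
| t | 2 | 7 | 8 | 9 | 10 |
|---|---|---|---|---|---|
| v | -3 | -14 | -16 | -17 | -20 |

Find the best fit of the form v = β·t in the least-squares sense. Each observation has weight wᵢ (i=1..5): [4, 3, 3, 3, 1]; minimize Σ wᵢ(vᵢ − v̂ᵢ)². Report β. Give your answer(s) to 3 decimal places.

Compute the Gram sums: Σwᵢ·t·t = 698.
Moment sums: Σwᵢ·t·v = -1361.
Hence β = -1361 / 698 ≈ -1.94986.

β = -1.950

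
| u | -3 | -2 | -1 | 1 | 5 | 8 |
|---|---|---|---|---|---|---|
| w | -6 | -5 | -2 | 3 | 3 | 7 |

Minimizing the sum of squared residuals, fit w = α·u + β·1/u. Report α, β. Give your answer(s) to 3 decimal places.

α = 0.861, β = 2.403

Sums needed: Σu·u = 104, Σu·1/u = 6, Σ1/u·1/u = 34801/14400.
Right-hand side: Σu·w = 104, Σ1/u·w = 439/40.
det = 104·(34801/14400) − 6² = 387613/1800.
α = (104·(34801/14400) − 6·(439/40))/(387613/1800) = 333883/387613; β = (104·(439/40) − 6·104)/(387613/1800) = 931320/387613.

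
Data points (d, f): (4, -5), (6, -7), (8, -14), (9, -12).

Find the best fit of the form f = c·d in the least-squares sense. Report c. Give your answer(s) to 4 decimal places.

c = -1.4315

Forming XᵀX = [[197]] and Xᵀf = [-282]ᵀ gives XᵀX·[c]ᵀ = Xᵀf.
c = (-282)/197 = -1.43147.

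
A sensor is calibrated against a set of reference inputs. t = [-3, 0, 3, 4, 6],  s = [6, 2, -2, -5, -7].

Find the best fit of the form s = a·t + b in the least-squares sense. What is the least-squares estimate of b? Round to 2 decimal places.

b = 1.76

With design matrix A, AᵀA = [[70, 10]; [10, 5]] and Aᵀs = [-86, -6]ᵀ.
det = 70·5 − 10² = 250.
a = ((-86)·5 − 10·(-6))/250 = -37/25; b = (70·(-6) − 10·(-86))/250 = 44/25.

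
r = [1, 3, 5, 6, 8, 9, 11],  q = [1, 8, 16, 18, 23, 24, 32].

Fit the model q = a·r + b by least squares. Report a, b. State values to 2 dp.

a = 2.96, b = -0.75

The normal equations are: 337·a + 43·b = 965;  43·a + 7·b = 122.
(Σr·r = 337, Σr = 43, Σ1 = 7, Σr·q = 965, Σq = 122.)
det = 337·7 − 43² = 510.
a = (965·7 − 43·122)/510 = 503/170; b = (337·122 − 43·965)/510 = -127/170.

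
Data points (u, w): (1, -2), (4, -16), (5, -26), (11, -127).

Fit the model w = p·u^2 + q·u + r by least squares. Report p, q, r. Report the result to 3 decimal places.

p = -1.097, q = 0.655, r = -1.485

Compute the Gram sums: Σu^2·u^2 = 15523, Σu^2·u = 1521, Σu^2 = 163, Σu·u = 163, Σu = 21, Σ1 = 4.
Right-hand side: Σu^2·w = -16275, Σu·w = -1593, Σw = -171.
So MᵀM·[p, q, r]ᵀ = Mᵀw: [[15523, 1521, 163]; [1521, 163, 21]; [163, 21, 4]]·[p, q, r]ᵀ = [-16275, -1593, -171]ᵀ.
Row-reducing yields p = -4736/4317, q = 943/1439, r = -6412/4317.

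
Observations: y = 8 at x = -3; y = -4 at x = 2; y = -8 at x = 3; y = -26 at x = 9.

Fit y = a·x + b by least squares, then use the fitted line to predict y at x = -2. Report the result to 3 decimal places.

Sums needed: Σx·x = 103, Σx = 11, Σ1 = 4.
For Aᵀy: Σx·y = -290, Σy = -30.
AᵀA·[a, b]ᵀ = Aᵀy becomes [[103, 11]; [11, 4]]·[a, b]ᵀ = [-290, -30]ᵀ.
Determinant 103·4 − 11² = 291.
a = ((-290)·4 − 11·(-30))/291 = -830/291; b = (103·(-30) − 11·(-290))/291 = 100/291.
At x = -2: ŷ = (-830/291)·(-2) + (100/291)·(1) = 1760/291.

ŷ = 6.048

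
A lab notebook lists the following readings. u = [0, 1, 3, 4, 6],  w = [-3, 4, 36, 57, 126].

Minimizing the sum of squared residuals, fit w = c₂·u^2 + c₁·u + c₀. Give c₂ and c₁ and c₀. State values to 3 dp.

Setting ∂/∂c₂ … = 0 gives: 1634·c₂ + 308·c₁ + 62·c₀ = 5776;  308·c₂ + 62·c₁ + 14·c₀ = 1096;  62·c₂ + 14·c₁ + 5·c₀ = 220.
Solving the 3×3 system (Gaussian elimination) gives c₂ = 692/231, c₁ = 112/33, c₀ = -204/77.

c₂ = 2.996, c₁ = 3.394, c₀ = -2.649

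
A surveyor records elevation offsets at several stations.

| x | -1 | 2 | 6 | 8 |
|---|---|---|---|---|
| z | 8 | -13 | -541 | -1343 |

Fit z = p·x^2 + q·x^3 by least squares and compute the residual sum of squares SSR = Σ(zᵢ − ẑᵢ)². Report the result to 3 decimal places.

MᵀM·[p, q]ᵀ = Mᵀz reads: 5409·p + 40575·q = -105472;  40575·p + 308865·q = -804584.
Eliminating q: 308865·(row 1) − 40575·(row 2) gives 24320160·p = 308865·(-105472) − 40575·(-804584) = 69386520, so p = 578221/202668.
Then q = ((-804584) − 40575·(578221/202668))/308865 = -3019519/1013340.
Residuals: 183008/84445, -48474/84445, -6718/84445, 3949/84445; SSR = 425157/84445.

SSR = 5.035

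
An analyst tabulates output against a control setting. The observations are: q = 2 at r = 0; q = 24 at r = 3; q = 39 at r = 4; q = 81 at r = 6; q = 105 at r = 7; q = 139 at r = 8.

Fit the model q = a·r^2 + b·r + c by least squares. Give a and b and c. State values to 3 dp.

Setting ∂/∂a … = 0 gives: 8130·a + 1162·b + 174·c = 17797;  1162·a + 174·b + 28·c = 2561;  174·a + 28·b + 6·c = 390.
Inverting the 3×3 Gram matrix, [a, b, c]ᵀ = [3263/1671, 7397/5570, 18161/8355]ᵀ.

a = 1.953, b = 1.328, c = 2.174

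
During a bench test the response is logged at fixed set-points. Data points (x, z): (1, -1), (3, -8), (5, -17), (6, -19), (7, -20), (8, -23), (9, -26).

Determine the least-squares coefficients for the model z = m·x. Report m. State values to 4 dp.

m = -2.9509

Normal-equation sums: Σx·x = 265.
And Σx·z = -782.
Normal equations: [[265]]·[m]ᵀ = [-782]ᵀ.
Hence m = -782 / 265 ≈ -2.95094.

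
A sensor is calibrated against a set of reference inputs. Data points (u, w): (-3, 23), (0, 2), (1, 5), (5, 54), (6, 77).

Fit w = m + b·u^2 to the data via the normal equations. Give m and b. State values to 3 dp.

m = 2.969, b = 2.059

Entries of XᵀX: Σ1 = 5, Σu^2 = 71, Σu^2·u^2 = 2003.
Right-hand side: Σw = 161, Σu^2·w = 4334.
Δ = 5·2003 − 71² = 4974.
m = (161·2003 − 71·4334)/4974 = 4923/1658; b = (5·4334 − 71·161)/4974 = 3413/1658.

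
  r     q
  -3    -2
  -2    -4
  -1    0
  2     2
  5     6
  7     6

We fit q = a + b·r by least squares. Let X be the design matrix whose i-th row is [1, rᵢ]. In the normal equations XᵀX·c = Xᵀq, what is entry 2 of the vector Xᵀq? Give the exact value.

90

Entry 2 ↔ basis r, so (Xᵀq)_{2} = Σᵢ (r)·qᵢ = (-3)·(-2) + (-2)·(-4) + (-1)·(0) + (2)·(2) + (5)·(6) + (7)·(6) = 90.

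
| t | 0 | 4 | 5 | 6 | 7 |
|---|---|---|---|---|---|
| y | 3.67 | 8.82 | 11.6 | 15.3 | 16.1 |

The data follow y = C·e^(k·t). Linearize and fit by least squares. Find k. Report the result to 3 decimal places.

k = 0.222

Taking logs, ln y = k·t + ln C, so regress ln y on t.
Over the data: Σt = 22.0000, Σ(t)² = 126.0000, Σln y = 11.4349, Σt·ln y = 56.7820.
Normal system: [[126.0000, 22.0000]; [22.0000, 5]]·[k, ln C]ᵀ = [56.7820, 11.4349]ᵀ.
Slope k = (n·Σt·ln y − Σt·Σln y)/(n·Σ(t)² − (Σt)²) = (5·56.7820 − 22.0000·11.4349)/146.0000 = 0.22152; ln C = (Σln y − k·Σt)/n = 1.31228.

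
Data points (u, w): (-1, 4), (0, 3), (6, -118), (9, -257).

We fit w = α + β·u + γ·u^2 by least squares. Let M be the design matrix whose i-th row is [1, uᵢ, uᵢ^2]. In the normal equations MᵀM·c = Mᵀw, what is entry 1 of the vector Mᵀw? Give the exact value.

-368

Entry 1 ↔ basis 1, so (Mᵀw)_{1} = Σᵢ wᵢ = (1)·(4) + (1)·(3) + (1)·(-118) + (1)·(-257) = -368.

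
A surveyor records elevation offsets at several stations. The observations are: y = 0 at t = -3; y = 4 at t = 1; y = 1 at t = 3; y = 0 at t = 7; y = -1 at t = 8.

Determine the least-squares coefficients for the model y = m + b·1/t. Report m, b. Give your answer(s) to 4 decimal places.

m = -0.0646, b = 3.4097

The normal system AᵀA·[m, b]ᵀ = Aᵀy is [[5, 71/56]; [71/56, 35513/28224]]·[m, b]ᵀ = [4, 101/24]ᵀ.
Δ = 5·(35513/28224) − (71/56)² = 33049/7056.
m = (4·(35513/28224) − (71/56)·(101/24))/(33049/7056) = -8539/132196; b = (5·(101/24) − (71/56)·4)/(33049/7056) = 112686/33049.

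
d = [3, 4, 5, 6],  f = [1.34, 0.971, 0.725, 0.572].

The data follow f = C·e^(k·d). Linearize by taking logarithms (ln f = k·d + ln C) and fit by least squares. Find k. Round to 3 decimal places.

k = -0.285

With ln fᵢ as the transformed response and dᵢ as the regressor:
XᵀX = [[86.0000, 18.0000]; [18.0000, 4]], rhs = [-4.1993, -0.6170]ᵀ  (here Σd = 18.0000, Σ(d)² = 86.0000, Σln f = -0.6170, Σd·ln f = -4.1993).
Δ = 86.0000·4 − (18.0000)² = 20.0000; k = (-4.1993·4 − 18.0000·-0.6170)/20.0000 = -0.28460, ln C = (86.0000·-0.6170 − 18.0000·-4.1993)/20.0000 = 1.12647.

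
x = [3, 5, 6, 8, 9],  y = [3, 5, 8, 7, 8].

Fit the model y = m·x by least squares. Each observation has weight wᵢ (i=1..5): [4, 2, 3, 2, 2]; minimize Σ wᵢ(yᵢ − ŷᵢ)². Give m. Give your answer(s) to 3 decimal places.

m = 1.004

Setting ∂/∂m … = 0 gives: 484·m = 486.
Hence m = 486 / 484 ≈ 1.00413.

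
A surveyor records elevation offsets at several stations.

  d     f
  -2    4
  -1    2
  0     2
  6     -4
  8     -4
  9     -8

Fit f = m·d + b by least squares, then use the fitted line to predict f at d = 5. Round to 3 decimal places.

XᵀX·[m, b]ᵀ = Xᵀf reads: 186·m + 20·b = -138;  20·m + 6·b = -8.
Eliminating b: 6·(row 1) − 20·(row 2) gives 716·m = 6·(-138) − 20·(-8) = -668, so m = -167/179.
Then b = ((-8) − 20·(-167/179))/6 = 318/179.
At d = 5: f̂ = (-167/179)·(5) + (318/179)·(1) = -517/179.

f̂ = -2.888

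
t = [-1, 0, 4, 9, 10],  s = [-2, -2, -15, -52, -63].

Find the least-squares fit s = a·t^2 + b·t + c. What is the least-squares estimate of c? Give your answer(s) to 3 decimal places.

Sums needed: Σt^2·t^2 = 16818, Σt^2·t = 1792, Σt^2 = 198, Σt·t = 198, Σt = 22, Σ1 = 5.
Right-hand side: Σt^2·s = -10754, Σt·s = -1156, Σs = -134.
XᵀX·[a, b, c]ᵀ = Xᵀs becomes [[16818, 1792, 198]; [1792, 198, 22]; [198, 22, 5]]·[a, b, c]ᵀ = [-10754, -1156, -134]ᵀ.
Solving the 3×3 system (Gaussian elimination) gives a = -7439/15155, b = -17134/15155, c = -7236/3031.

c = -2.387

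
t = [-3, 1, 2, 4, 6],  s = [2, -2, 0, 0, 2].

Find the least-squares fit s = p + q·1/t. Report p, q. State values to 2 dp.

p = 1.39, q = -3.12

Sums needed: Σ1 = 5, Σ1/t = 19/12, Σ1/t·1/t = 209/144.
Moment sums: Σs = 2, Σ1/t·s = -7/3.
XᵀX·[p, q]ᵀ = Xᵀs becomes [[5, 19/12]; [19/12, 209/144]]·[p, q]ᵀ = [2, -7/3]ᵀ.
Δ = 5·(209/144) − (19/12)² = 19/4.
p = (2·(209/144) − (19/12)·(-7/3))/(19/4) = 25/18; q = (5·(-7/3) − (19/12)·2)/(19/4) = -178/57.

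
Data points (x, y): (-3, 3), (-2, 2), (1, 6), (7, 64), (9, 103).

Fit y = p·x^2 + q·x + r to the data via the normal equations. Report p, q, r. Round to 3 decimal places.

p = 0.984, q = 2.254, r = 1.858

Compute the Gram sums: Σx^2·x^2 = 9060, Σx^2·x = 1038, Σx^2 = 144, Σx·x = 144, Σx = 12, Σ1 = 5.
And Σx^2·y = 11520, Σx·y = 1368, Σy = 178.
Row-reducing yields p = 11824/12019, q = 27088/12019, r = 22334/12019.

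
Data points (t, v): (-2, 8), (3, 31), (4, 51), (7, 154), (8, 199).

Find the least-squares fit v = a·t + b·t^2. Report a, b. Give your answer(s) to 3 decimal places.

a = 1.429, b = 2.930

Forming AᵀA = [[142, 938]; [938, 6850]] and Aᵀv = [2951, 21409]ᵀ gives AᵀA·[a, b]ᵀ = Aᵀv.
Δ = 142·6850 − 938² = 92856.
a = (2951·6850 − 938·21409)/92856 = 11059/7738; b = (142·21409 − 938·2951)/92856 = 11335/3869.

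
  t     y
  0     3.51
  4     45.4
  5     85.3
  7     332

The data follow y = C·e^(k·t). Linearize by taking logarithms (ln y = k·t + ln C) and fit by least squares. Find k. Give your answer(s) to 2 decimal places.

k = 0.65

Let Y = ln y. Fitting Y = k·t + ln C by least squares:
Σt = 16.0000, Σ(t)² = 90.0000, Σln y = 15.3224, Σt·ln y = 78.1289.
Equations: 90.0000·k + 16.0000·ln C = 78.1289;  16.0000·k + 4·ln C = 15.3224.
Solving (det = 104.0000): k = 0.64766, ln C = 1.23998.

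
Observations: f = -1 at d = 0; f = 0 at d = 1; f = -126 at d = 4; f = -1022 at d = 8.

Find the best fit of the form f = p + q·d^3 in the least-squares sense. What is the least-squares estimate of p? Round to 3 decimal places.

With design matrix X, XᵀX = [[4, 577]; [577, 266241]] and Xᵀf = [-1149, -531328]ᵀ.
Δ = 4·266241 − 577² = 732035.
p = ((-1149)·266241 − 577·(-531328))/732035 = 665347/732035; q = (4·(-531328) − 577·(-1149))/732035 = -1462339/732035.

p = 0.909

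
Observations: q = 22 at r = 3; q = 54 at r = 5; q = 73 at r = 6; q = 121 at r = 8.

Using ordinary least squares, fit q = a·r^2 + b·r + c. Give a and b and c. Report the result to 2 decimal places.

Forming MᵀM = [[6098, 880, 134]; [880, 134, 22]; [134, 22, 4]] and Mᵀq = [11920, 1742, 270]ᵀ gives MᵀM·[a, b, c]ᵀ = Mᵀq.
Row-reducing yields a = 4/3, b = 199/39, c = -68/13.

a = 1.33, b = 5.10, c = -5.23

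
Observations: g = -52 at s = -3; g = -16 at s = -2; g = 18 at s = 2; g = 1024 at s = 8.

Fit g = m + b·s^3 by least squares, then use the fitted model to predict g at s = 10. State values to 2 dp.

ĝ = 1998.75

Forming AᵀA = [[4, 485]; [485, 263001]] and Aᵀg = [974, 525964]ᵀ gives AᵀA·[m, b]ᵀ = Aᵀg.
Eliminating b: 263001·(row 1) − 485·(row 2) gives 816779·m = 263001·974 − 485·525964 = 1070434, so m = 1070434/816779.
Then b = (525964 − 485·(1070434/816779))/263001 = 1631466/816779.
At s = 10: ĝ = (1070434/816779)·(1) + (1631466/816779)·(1000) = 1632536434/816779.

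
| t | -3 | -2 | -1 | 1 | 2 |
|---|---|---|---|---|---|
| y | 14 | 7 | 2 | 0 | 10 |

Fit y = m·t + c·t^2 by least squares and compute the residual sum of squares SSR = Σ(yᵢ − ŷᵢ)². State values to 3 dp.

With design matrix M, MᵀM = [[19, -27]; [-27, 115]] and Mᵀy = [-38, 196]ᵀ.
Eliminating c: 115·(row 1) − (-27)·(row 2) gives 1456·m = 115·(-38) − (-27)·196 = 922, so m = 461/728.
Then c = (196 − (-27)·(461/728))/115 = 1349/728.
Residuals: -283/364, 311/364, 71/91, -905/364, 37/28; SSR = 3593/364.

SSR = 9.871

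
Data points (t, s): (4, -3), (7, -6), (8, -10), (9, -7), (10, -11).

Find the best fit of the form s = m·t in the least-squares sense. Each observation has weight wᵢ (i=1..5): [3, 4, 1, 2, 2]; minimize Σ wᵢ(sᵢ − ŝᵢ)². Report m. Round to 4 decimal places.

m = -0.9403

Compute the Gram sums: Σwᵢ·t·t = 670.
Right-hand side: Σwᵢ·t·s = -630.
Hence m = -630 / 670 ≈ -0.940299.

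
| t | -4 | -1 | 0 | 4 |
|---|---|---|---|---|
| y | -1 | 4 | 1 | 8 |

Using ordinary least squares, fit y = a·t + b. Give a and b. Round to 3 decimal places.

a = 1.069, b = 3.267

Setting ∂/∂a … = 0 gives: 33·a + (-1)·b = 32;  (-1)·a + 4·b = 12.
(Σt·t = 33, Σt = -1, Σ1 = 4, Σt·y = 32, Σy = 12.)
Eliminating b: 4·(row 1) − (-1)·(row 2) gives 131·a = 4·32 − (-1)·12 = 140, so a = 140/131.
Then b = (12 − (-1)·(140/131))/4 = 428/131.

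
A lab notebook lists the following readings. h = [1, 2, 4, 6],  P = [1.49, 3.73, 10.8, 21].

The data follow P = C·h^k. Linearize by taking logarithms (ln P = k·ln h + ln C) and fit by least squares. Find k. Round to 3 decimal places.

k = 1.477

Linearized form: ln P = k·ln h + ln C. From the 4 transformed points,
XᵀX = [[5.6127, 3.8712]; [3.8712, 4]], rhs = [9.6663, 7.1393]ᵀ  (here Σln h = 3.8712, Σ(ln h)² = 5.6127, Σln P = 7.1393, Σln h·ln P = 9.6663).
Slope k = (n·Σln h·ln P − Σln h·Σln P)/(n·Σ(ln h)² − (Σln h)²) = (4·9.6663 − 3.8712·7.1393)/7.4645 = 1.47734; ln C = (Σln P − k·Σln h)/n = 0.35504.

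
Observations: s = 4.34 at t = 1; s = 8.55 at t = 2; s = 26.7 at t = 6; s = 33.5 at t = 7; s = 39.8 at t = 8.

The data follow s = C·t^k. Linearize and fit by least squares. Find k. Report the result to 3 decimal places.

Linearized form: ln s = k·ln t + ln C. From the 5 transformed points,
XᵀX = [[11.8015, 6.5103]; [6.5103, 5]], rhs = [21.8663, 14.0939]ᵀ  (here Σln t = 6.5103, Σ(ln t)² = 11.8015, Σln s = 14.0939, Σln t·ln s = 21.8663).
Slope k = (n·Σln t·ln s − Σln t·Σln s)/(n·Σ(ln t)² − (Σln t)²) = (5·21.8663 − 6.5103·14.0939)/16.6240 = 1.05731; ln C = (Σln s − k·Σln t)/n = 1.44210.

k = 1.057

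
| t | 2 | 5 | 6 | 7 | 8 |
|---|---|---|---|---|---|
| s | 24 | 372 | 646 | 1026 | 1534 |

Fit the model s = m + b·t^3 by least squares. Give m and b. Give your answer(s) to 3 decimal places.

m = -1.285, b = 2.997

Setting ∂/∂m … = 0 gives: 5·m + 1204·b = 3602;  1204·m + 442138·b = 1323554.
Eliminating b: 442138·(row 1) − 1204·(row 2) gives 761074·m = 442138·3602 − 1204·1323554 = -977940, so m = -488970/380537.
Then b = (1323554 − 1204·(-488970/380537))/442138 = 1140481/380537.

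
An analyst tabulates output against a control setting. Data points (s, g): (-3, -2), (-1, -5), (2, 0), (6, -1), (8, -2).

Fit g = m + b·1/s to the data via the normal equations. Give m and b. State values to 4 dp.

m = -1.6646, b = 3.0960

The normal system XᵀX·[m, b]ᵀ = Xᵀg is [[5, -13/24]; [-13/24, 809/576]]·[m, b]ᵀ = [-10, 21/4]ᵀ.
Eliminating b: (809/576)·(row 1) − (-13/24)·(row 2) gives (323/48)·m = (809/576)·(-10) − (-13/24)·(21/4) = -1613/144, so m = -1613/969.
Then b = ((21/4) − (-13/24)·(-1613/969))/(809/576) = 1000/323.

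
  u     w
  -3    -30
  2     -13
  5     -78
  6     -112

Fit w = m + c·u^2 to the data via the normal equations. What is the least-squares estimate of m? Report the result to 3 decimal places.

m = -1.424

AᵀA·[m, c]ᵀ = Aᵀw reads: 4·m + 74·c = -233;  74·m + 2018·c = -6304.
Eliminating c: 2018·(row 1) − 74·(row 2) gives 2596·m = 2018·(-233) − 74·(-6304) = -3698, so m = -1849/1298.
Then c = ((-6304) − 74·(-1849/1298))/2018 = -3987/1298.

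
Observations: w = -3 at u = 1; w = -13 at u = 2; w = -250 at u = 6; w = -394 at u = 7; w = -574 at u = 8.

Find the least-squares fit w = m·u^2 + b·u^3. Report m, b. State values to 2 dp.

m = -1.06, b = -0.99

Compute the Gram sums: Σu^2·u^2 = 7810, Σu^2·u^3 = 57384, Σu^3·u^3 = 426514.
And Σu^2·w = -65097, Σu^3·w = -483137.
So AᵀA·[m, b]ᵀ = Aᵀw: [[7810, 57384]; [57384, 426514]]·[m, b]ᵀ = [-65097, -483137]ᵀ.
Δ = 7810·426514 − 57384² = 38150884.
m = ((-65097)·426514 − 57384·(-483137))/38150884 = -20224125/19075442; b = (7810·(-483137) − 57384·(-65097))/38150884 = -18886861/19075442.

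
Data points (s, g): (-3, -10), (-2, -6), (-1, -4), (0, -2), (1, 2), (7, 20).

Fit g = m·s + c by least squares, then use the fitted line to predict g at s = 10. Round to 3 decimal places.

ĝ = 28.695

Setting ∂/∂m … = 0 gives: 64·m + 2·c = 188;  2·m + 6·c = 0.
(Σs·s = 64, Σs = 2, Σ1 = 6, Σs·g = 188, Σg = 0.)
Eliminating c: 6·(row 1) − 2·(row 2) gives 380·m = 6·188 − 2·0 = 1128, so m = 282/95.
Then c = (0 − 2·(282/95))/6 = -94/95.
At s = 10: ĝ = (282/95)·(10) + (-94/95)·(1) = 2726/95.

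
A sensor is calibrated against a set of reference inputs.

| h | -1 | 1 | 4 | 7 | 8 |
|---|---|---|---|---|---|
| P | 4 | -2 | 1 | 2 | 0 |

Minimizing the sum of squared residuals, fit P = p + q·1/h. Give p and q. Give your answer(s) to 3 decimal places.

With design matrix M, MᵀM = [[5, 29/56]; [29/56, 6581/3136]] and MᵀP = [5, -153/28]ᵀ.
det = 5·(6581/3136) − (29/56)² = 501/49.
p = (5·(6581/3136) − (29/56)·(-153/28))/(501/49) = 41779/32064; q = (5·(-153/28) − (29/56)·5)/(501/49) = -11725/4008.

p = 1.303, q = -2.925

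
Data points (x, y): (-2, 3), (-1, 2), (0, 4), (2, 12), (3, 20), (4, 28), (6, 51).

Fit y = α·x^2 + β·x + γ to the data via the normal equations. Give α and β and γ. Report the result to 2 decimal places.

From the data, Σx^2·x^2 = 1666, Σx^2·x = 306, Σx^2 = 70, Σx·x = 70, Σx = 12, Σ1 = 7.
For Aᵀy: Σx^2·y = 2526, Σx·y = 494, Σy = 120.
AᵀA·[α, β, γ]ᵀ = Aᵀy becomes [[1666, 306, 70]; [306, 70, 12]; [70, 12, 7]]·[α, β, γ]ᵀ = [2526, 494, 120]ᵀ.
Solving the 3×3 system (Gaussian elimination) gives α = 3477/3836, β = 1327/548, γ = 7533/1918.

α = 0.91, β = 2.42, γ = 3.93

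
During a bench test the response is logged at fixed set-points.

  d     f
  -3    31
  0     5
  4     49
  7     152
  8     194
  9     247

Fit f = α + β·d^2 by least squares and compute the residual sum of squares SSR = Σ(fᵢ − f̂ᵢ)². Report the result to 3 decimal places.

AᵀA·[α, β]ᵀ = Aᵀf reads: 6·α + 219·β = 678;  219·α + 13395·β = 40934.
det = 6·13395 − 219² = 32409.
α = (678·13395 − 219·40934)/32409 = 39088/10803; β = (6·40934 − 219·678)/32409 = 32374/10803.
Residuals: 4439/10803, 14927/10803, -27725/10803, 16642/10803, -15242/10803, 6959/10803; SSR = 145228/10803.

SSR = 13.443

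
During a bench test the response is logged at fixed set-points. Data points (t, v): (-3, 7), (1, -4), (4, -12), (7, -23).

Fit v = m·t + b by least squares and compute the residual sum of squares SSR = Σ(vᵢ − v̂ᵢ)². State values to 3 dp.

The normal equations are: 75·m + 9·b = -234;  9·m + 4·b = -32.
det = 75·4 − 9² = 219.
m = ((-234)·4 − 9·(-32))/219 = -216/73; b = (75·(-32) − 9·(-234))/219 = -98/73.
Residuals: -39/73, 22/73, 86/73, -69/73; SSR = 194/73.

SSR = 2.658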